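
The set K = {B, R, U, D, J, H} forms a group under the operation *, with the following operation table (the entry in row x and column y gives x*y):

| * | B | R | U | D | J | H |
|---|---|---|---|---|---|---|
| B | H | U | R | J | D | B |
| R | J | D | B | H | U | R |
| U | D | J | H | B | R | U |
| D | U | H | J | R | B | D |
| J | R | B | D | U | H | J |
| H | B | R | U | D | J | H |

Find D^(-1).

R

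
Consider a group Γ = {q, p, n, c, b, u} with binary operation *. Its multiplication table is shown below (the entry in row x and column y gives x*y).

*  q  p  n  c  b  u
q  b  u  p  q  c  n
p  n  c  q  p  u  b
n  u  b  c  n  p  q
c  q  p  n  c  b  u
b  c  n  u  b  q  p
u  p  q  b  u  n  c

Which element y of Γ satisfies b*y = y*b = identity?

First locate the identity: row c matches the header, so c is the identity.
Scan row b for c: b*q = c. Hence b^(-1) = q.

q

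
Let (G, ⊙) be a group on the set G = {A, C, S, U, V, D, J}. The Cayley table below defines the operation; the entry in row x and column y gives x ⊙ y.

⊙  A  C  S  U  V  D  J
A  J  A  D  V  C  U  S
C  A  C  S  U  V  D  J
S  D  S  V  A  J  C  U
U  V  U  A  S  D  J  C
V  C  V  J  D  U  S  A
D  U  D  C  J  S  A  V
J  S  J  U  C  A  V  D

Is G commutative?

Check whether the table is symmetric across its main diagonal.
Every entry (row x, col y) equals the entry (row y, col x), so G is abelian.
(In fact G ≅ the cyclic group Z_7.)

Yes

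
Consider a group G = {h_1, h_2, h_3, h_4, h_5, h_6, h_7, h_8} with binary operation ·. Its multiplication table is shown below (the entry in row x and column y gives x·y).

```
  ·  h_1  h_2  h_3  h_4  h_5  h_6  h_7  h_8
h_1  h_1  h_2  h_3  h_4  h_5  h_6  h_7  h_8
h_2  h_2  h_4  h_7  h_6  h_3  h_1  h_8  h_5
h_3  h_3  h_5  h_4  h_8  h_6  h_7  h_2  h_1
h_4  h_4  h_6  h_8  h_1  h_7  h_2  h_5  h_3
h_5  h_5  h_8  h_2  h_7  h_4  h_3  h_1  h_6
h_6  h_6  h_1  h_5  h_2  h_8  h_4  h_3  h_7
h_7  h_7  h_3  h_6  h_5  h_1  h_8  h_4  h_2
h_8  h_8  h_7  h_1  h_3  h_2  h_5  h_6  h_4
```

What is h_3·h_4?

Read row h_3, column h_4: h_3·h_4 = h_8.

h_8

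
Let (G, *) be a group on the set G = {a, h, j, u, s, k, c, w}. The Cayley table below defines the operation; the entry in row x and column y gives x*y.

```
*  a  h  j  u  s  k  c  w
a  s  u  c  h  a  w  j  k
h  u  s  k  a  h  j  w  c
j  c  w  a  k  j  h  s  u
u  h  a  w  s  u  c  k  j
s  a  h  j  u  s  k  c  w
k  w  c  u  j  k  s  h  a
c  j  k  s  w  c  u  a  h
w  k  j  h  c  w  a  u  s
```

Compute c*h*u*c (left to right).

s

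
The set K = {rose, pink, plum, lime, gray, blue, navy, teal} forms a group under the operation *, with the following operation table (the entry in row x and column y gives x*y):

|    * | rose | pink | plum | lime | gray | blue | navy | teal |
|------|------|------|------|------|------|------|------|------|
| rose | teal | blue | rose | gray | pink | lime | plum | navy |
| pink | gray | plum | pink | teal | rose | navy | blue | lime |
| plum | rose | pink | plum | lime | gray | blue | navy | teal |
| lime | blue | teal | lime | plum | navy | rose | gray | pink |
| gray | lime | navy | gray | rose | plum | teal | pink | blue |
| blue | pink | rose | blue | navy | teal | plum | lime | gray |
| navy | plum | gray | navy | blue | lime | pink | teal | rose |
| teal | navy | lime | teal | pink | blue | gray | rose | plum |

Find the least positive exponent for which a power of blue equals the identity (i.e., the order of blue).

2

The identity element is plum (its row matches the header).
blue^1 = blue
blue^2 = blue*blue = plum
The first power of blue equal to the identity is blue^2, so ord(blue) = 2.
(Structurally, K here is isomorphic to the dihedral group D_4.)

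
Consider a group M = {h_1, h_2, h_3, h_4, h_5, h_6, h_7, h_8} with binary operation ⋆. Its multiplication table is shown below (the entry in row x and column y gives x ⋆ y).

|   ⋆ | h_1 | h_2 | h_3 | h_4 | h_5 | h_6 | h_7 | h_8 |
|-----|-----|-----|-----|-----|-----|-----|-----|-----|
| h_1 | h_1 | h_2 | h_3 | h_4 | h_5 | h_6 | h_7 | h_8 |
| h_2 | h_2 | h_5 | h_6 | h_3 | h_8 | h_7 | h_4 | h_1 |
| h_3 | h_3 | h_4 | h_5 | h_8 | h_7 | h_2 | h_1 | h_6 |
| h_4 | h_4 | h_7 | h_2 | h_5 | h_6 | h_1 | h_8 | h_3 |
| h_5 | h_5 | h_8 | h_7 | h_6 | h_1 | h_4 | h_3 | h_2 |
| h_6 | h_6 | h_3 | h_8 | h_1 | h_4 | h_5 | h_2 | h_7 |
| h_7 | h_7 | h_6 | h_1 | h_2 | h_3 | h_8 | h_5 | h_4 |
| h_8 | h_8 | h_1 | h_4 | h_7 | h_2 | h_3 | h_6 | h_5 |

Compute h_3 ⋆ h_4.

h_8

Read row h_3, column h_4: h_3 ⋆ h_4 = h_8.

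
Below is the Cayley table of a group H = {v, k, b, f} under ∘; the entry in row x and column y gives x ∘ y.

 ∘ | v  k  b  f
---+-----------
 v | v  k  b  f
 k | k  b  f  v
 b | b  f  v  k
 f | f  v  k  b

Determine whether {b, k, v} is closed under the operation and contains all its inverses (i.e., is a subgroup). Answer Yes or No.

No

b ∘ k = f, which is not in {b, k, v}.
The subset is not closed under ∘, so it is not a subgroup.
(Structurally, H here is isomorphic to the cyclic group Z_4.)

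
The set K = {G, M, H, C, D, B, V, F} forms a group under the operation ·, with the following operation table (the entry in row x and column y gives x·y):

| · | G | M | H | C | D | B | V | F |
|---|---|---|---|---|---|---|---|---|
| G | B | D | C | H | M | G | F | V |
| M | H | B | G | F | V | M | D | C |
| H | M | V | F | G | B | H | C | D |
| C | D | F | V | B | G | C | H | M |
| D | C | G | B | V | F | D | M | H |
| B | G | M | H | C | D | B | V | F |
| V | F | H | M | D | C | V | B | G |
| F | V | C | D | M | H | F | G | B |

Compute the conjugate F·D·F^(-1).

D

The identity is B. In row F, the entry B sits in column F, so F^(-1) = F.
F·D = H
H·F = D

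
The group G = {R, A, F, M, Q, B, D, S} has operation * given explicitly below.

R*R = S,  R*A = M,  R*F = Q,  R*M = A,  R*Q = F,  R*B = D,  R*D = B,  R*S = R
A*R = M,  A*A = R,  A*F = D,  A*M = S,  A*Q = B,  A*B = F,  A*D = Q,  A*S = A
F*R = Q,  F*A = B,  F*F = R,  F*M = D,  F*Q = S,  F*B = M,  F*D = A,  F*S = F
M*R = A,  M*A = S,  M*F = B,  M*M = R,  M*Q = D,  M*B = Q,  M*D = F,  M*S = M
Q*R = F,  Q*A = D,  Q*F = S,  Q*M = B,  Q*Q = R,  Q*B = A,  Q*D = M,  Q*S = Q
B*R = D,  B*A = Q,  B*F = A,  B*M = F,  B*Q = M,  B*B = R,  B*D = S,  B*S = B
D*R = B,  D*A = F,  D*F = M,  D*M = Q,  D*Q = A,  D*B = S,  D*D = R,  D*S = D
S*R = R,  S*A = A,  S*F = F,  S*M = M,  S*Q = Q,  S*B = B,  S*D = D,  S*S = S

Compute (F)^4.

S

F^1 = F
F^2 = F * F = R
F^3 = R * F = Q
F^4 = Q * F = S
(Structurally, G here is isomorphic to the quaternion group Q_8.)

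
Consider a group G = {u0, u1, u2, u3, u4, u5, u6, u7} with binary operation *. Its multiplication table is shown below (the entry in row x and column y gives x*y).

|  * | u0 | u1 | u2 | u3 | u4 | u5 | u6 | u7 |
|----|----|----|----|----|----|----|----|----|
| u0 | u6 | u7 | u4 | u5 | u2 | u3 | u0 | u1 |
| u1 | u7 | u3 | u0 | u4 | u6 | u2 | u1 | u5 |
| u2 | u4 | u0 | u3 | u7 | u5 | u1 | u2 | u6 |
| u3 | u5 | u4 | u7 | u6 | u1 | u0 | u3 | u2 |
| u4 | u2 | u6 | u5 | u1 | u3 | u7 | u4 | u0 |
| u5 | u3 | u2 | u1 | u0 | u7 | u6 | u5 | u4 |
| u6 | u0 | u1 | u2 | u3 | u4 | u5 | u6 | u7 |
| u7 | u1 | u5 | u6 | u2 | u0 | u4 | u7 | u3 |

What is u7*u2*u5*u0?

u7*u2 = u6
u6*u5 = u5
u5*u0 = u3

u3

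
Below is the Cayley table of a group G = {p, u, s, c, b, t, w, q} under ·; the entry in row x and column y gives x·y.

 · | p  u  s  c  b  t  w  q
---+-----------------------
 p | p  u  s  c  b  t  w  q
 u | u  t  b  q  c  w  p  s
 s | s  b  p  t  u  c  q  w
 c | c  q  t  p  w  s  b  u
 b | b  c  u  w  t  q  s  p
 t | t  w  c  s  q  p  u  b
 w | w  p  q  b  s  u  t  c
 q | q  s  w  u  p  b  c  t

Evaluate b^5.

b

b^1 = b
b^2 = b·b = t
b^3 = t·b = q
b^4 = q·b = p
b^5 = p·b = b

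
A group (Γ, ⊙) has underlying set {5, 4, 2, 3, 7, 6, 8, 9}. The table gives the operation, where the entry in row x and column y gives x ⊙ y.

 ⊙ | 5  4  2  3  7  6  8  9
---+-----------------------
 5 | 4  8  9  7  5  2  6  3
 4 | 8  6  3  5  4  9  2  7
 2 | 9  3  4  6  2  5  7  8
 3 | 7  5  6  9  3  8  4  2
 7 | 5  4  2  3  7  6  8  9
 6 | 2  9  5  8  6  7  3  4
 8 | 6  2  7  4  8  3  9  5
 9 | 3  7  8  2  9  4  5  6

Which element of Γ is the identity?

7

The identity e satisfies e ⊙ x = x for all x, so its row in the table reproduces the column headers.
Row 7 reads: 5, 4, 2, 3, 7, 6, 8, 9 — exactly the header order. So 7 is the identity.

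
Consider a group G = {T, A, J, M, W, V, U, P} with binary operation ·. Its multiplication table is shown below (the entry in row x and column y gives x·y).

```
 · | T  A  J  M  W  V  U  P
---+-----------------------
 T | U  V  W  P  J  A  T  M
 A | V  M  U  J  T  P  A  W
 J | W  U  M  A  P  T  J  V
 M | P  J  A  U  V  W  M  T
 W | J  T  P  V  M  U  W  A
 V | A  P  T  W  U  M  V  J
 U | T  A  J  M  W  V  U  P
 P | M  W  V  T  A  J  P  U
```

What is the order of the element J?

4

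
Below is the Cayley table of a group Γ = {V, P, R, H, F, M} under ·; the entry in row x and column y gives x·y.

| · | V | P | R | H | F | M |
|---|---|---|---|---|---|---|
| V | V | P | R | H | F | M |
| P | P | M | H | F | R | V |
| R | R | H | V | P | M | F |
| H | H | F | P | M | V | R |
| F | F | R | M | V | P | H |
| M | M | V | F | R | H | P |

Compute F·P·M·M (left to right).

F·P = R
R·M = F
F·M = H

H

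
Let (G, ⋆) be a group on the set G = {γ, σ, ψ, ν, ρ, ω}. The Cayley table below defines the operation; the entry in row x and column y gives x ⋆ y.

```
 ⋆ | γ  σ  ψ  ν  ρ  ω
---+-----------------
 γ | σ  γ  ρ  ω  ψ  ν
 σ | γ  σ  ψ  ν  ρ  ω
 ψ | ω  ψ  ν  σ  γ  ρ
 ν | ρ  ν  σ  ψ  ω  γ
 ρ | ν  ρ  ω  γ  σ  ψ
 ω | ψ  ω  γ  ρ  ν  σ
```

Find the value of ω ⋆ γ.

ψ

Read row ω, column γ: ω ⋆ γ = ψ.
(Structurally, G here is isomorphic to the symmetric group S_3.)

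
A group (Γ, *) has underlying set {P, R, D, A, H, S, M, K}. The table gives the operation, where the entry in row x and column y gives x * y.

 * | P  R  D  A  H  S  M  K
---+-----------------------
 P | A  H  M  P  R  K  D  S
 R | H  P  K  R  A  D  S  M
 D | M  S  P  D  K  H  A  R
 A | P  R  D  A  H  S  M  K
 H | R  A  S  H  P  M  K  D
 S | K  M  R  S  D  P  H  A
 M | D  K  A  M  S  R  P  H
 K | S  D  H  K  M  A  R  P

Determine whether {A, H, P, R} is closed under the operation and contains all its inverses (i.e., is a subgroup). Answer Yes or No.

Yes

{A, H, P, R} contains the identity A.
Checking products: every product of two elements of {A, H, P, R} (read from the table) lies in {A, H, P, R}, so the set is closed.
In a finite group, a nonempty closed subset is a subgroup. So {A, H, P, R} ≤ Γ.
(Structurally, Γ here is isomorphic to the quaternion group Q_8.)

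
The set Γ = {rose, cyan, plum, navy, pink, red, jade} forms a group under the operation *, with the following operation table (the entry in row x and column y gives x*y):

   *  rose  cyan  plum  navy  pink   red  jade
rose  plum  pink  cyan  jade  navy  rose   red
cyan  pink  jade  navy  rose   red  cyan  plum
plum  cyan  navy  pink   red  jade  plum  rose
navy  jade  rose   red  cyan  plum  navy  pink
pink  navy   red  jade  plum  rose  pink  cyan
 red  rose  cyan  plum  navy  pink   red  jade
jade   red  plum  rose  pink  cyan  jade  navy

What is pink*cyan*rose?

rose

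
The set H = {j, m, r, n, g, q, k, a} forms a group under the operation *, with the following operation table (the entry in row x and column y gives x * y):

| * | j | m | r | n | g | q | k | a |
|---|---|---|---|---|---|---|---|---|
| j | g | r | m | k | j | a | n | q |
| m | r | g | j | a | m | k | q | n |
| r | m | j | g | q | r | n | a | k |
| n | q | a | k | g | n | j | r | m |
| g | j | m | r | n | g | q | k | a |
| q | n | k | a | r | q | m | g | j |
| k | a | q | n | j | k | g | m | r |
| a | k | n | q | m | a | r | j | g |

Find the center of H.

An element z is central iff its row equals its column in the table.
For a: a * q = r ≠ j = q * a, so a ∉ Z.
Checking each element this way leaves Z(H) = {g, m}.

{g, m}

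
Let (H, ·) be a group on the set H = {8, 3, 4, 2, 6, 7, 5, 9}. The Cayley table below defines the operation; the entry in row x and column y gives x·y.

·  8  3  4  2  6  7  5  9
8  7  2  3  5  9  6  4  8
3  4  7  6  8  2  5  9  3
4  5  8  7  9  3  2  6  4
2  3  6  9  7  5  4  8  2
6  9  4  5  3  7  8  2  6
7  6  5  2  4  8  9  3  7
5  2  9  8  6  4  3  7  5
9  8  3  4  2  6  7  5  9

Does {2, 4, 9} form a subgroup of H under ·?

4·4 = 7, which is not in {2, 4, 9}.
The subset is not closed under ·, so it is not a subgroup.

No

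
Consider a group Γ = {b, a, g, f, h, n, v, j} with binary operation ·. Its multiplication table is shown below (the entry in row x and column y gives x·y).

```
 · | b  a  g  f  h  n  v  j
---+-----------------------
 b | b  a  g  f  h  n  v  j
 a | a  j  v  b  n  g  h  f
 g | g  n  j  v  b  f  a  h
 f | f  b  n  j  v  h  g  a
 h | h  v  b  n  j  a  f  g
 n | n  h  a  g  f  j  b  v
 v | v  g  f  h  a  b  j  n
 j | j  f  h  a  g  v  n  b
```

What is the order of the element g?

4

The identity element is b (its row matches the header).
g^1 = g
g^2 = g·g = j
g^3 = j·g = h
g^4 = h·g = b
The first power of g equal to the identity is g^4, so ord(g) = 4.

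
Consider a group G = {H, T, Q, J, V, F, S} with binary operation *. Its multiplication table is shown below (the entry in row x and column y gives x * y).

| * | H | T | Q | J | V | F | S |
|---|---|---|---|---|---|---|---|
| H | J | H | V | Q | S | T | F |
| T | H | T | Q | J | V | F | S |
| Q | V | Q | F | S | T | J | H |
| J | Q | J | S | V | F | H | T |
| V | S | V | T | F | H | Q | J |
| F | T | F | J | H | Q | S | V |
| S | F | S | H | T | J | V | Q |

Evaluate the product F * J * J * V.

F * J = H
H * J = Q
Q * V = T

T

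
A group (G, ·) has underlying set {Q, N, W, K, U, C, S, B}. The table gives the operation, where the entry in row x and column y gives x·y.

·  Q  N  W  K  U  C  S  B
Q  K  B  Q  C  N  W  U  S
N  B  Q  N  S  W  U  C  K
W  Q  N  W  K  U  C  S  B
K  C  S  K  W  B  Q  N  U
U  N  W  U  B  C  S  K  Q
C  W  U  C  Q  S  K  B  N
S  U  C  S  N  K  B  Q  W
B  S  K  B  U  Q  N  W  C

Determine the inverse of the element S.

B

First locate the identity: row W matches the header, so W is the identity.
Scan row S for W: S·B = W. Hence S^(-1) = B.
(Structurally, G here is isomorphic to the cyclic group Z_8.)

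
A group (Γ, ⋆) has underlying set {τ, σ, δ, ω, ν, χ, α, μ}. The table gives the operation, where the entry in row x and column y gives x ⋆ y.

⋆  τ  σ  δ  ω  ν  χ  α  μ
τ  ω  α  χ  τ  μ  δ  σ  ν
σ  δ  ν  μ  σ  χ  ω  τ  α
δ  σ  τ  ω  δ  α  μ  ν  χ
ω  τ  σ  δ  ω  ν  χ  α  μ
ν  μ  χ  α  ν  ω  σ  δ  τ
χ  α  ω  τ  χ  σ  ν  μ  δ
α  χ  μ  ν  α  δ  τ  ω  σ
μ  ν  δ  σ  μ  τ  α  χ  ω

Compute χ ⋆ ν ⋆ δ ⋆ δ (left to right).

χ ⋆ ν = σ
σ ⋆ δ = μ
μ ⋆ δ = σ

σ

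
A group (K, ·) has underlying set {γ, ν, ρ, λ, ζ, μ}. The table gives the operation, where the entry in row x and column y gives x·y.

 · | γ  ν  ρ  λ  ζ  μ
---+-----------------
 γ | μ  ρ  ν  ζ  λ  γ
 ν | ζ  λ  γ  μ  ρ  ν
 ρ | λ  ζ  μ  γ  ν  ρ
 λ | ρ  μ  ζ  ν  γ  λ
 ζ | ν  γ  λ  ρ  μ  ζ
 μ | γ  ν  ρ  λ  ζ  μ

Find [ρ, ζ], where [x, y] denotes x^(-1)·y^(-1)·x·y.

λ

Identity is μ; from the table ρ^(-1) = ρ and ζ^(-1) = ζ.
ρ·ζ = ν
ν·ρ = γ
γ·ζ = λ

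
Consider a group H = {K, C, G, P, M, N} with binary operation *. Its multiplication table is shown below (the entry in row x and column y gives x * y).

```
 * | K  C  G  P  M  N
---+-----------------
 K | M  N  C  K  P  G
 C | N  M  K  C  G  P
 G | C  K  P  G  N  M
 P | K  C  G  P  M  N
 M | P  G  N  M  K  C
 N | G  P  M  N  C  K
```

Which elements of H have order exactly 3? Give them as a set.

Identity is P. Compute the order of each non-identity element by repeated multiplication:
  K: K → M → P  (order 3)
  C: C → M → G → K → N → P  (order 6)
  G: G → P  (order 2)
  M: M → K → P  (order 3)
  N: N → K → G → M → C → P  (order 6)
Elements of order 3: {K, M}.

{K, M}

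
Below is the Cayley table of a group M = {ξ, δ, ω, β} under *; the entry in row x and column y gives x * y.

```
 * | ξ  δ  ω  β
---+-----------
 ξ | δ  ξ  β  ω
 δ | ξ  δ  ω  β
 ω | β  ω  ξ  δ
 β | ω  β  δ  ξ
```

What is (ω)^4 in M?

δ

ω^1 = ω
ω^2 = ω * ω = ξ
ω^3 = ξ * ω = β
ω^4 = β * ω = δ
(Structurally, M here is isomorphic to the cyclic group Z_4.)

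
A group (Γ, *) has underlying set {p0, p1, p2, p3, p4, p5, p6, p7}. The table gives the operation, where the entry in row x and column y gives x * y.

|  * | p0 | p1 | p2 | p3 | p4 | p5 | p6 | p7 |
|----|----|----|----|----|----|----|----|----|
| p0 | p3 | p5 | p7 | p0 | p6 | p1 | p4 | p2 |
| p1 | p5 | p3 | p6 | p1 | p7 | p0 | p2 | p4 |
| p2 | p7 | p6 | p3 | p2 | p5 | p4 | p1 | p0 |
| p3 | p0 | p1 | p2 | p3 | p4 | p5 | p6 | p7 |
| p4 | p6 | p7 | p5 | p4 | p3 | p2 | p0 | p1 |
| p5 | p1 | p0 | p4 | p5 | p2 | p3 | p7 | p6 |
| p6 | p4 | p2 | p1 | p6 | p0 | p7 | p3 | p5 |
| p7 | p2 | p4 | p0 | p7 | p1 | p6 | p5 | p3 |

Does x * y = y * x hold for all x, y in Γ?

Yes

Check whether the table is symmetric across its main diagonal.
Every entry (row x, col y) equals the entry (row y, col x), so Γ is abelian.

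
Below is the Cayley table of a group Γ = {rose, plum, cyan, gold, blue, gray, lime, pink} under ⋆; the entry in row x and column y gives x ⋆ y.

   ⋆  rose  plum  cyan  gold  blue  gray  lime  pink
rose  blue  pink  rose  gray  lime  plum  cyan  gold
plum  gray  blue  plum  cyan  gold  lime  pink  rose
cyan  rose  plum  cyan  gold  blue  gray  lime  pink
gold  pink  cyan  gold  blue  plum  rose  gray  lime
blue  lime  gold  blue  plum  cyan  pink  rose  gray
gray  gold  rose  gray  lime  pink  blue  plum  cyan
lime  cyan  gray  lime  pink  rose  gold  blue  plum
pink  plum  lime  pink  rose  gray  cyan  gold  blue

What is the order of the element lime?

The identity element is cyan (its row matches the header).
lime^1 = lime
lime^2 = lime ⋆ lime = blue
lime^3 = blue ⋆ lime = rose
lime^4 = rose ⋆ lime = cyan
The first power of lime equal to the identity is lime^4, so ord(lime) = 4.

4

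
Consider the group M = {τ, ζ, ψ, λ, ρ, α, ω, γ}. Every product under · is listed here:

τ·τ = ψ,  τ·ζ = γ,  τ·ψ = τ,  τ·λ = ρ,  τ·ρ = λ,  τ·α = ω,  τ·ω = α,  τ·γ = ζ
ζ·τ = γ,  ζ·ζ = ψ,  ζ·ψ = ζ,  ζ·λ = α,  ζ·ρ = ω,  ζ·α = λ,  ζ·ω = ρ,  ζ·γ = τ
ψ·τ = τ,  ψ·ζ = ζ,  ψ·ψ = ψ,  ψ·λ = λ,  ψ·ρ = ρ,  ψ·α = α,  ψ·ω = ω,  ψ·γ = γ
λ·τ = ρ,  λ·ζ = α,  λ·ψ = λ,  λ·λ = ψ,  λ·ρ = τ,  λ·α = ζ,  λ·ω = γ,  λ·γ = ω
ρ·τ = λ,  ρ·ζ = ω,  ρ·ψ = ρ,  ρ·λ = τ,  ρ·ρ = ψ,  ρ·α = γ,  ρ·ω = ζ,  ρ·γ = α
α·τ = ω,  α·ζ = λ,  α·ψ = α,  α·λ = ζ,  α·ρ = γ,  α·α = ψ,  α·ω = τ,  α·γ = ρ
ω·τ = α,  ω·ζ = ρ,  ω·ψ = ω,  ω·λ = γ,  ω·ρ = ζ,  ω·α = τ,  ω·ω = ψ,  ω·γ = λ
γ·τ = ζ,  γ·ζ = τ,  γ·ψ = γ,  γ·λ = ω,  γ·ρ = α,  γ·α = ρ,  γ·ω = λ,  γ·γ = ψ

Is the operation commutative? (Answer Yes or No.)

Yes

Check whether the table is symmetric across its main diagonal.
Every entry (row x, col y) equals the entry (row y, col x), so M is abelian.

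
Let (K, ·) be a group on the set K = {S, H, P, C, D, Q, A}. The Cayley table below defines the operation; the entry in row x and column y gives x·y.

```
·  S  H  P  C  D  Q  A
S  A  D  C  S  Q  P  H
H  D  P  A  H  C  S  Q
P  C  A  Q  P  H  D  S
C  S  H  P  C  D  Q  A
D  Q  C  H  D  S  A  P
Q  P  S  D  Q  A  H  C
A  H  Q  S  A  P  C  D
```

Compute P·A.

Read row P, column A: P·A = S.

S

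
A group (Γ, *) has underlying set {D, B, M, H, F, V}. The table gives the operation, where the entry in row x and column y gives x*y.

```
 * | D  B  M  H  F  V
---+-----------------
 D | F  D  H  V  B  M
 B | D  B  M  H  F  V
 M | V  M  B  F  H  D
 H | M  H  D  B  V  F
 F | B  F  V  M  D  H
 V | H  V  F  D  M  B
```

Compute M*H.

F

Read row M, column H: M*H = F.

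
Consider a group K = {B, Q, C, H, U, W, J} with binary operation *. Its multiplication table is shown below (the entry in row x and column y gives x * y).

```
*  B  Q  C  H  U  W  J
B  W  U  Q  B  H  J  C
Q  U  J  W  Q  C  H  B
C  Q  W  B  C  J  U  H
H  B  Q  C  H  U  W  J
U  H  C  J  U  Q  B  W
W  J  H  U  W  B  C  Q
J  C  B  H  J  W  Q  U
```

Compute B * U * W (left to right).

W

B * U = H
H * W = W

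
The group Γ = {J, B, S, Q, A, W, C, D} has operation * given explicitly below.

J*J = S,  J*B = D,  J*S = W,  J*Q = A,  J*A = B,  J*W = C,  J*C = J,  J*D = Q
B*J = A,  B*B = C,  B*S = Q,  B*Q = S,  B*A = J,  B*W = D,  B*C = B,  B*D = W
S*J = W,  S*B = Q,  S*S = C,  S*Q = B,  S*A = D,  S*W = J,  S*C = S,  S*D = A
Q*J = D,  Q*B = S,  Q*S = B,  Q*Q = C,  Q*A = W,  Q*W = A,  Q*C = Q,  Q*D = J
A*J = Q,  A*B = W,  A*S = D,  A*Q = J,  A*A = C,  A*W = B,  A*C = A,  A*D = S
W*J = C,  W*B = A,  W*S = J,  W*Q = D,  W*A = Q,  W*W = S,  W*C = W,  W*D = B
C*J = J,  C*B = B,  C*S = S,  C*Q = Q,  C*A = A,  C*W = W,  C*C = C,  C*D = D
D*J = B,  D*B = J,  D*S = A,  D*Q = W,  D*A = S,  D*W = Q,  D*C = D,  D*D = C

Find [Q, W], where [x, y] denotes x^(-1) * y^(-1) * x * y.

Identity is C; from the table Q^(-1) = Q and W^(-1) = J.
Q * J = D
D * Q = W
W * W = S
(Structurally, Γ here is isomorphic to the dihedral group D_4.)

S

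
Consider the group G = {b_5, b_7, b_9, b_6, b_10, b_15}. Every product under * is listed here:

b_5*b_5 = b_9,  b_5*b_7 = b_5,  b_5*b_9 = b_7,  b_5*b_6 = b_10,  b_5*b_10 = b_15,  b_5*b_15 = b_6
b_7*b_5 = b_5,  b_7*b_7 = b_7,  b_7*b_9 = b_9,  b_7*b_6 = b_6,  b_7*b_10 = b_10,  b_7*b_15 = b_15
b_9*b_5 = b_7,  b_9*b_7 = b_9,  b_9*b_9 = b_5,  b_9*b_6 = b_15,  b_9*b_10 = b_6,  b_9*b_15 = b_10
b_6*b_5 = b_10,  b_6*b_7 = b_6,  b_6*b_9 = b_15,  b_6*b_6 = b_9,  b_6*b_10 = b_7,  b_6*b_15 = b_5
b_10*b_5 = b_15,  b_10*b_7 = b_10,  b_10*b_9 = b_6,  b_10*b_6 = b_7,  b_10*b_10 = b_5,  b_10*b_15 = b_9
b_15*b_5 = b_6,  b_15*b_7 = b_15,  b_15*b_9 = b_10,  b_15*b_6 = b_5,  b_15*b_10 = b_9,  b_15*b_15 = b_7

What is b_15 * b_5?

Read row b_15, column b_5: b_15 * b_5 = b_6.

b_6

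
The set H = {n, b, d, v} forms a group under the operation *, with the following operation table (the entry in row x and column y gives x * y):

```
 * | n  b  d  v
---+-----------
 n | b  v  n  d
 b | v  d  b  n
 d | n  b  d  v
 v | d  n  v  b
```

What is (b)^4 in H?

b^1 = b
b^2 = b * b = d
b^3 = d * b = b
b^4 = b * b = d

d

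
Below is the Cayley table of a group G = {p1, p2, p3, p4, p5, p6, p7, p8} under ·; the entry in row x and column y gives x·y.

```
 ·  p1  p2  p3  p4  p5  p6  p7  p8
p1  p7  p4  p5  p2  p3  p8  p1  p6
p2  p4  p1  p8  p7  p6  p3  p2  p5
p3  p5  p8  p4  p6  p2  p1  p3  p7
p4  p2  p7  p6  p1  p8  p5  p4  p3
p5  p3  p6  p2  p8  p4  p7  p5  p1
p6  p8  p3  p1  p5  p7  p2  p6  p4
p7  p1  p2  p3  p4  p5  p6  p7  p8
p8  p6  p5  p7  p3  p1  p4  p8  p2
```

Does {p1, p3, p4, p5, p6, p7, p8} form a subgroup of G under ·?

p8·p8 = p2, which is not in {p1, p3, p4, p5, p6, p7, p8}.
The subset is not closed under ·, so it is not a subgroup.

No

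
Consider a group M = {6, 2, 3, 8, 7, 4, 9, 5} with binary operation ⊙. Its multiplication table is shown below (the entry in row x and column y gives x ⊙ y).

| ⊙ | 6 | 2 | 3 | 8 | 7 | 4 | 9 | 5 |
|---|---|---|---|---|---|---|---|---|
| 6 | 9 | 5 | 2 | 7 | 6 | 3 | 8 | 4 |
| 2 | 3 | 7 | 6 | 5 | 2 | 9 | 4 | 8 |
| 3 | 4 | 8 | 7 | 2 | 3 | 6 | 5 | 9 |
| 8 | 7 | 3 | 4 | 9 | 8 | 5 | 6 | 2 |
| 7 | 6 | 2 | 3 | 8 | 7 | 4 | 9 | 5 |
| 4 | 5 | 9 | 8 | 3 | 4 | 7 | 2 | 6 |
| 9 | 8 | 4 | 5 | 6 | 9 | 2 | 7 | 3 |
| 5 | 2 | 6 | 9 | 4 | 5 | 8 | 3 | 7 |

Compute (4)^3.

4^1 = 4
4^2 = 4 ⊙ 4 = 7
4^3 = 7 ⊙ 4 = 4

4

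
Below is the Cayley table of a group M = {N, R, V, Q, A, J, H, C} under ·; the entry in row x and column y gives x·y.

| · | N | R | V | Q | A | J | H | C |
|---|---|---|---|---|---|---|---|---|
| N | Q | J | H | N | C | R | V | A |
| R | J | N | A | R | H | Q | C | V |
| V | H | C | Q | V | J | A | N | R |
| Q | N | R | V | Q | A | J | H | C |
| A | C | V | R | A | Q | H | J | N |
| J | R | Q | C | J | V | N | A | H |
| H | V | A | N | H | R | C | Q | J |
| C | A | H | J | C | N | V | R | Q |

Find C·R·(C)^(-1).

The identity is Q. In row C, the entry Q sits in column C, so C^(-1) = C.
C·R = H
H·C = J
(Structurally, M here is isomorphic to the dihedral group D_4.)

J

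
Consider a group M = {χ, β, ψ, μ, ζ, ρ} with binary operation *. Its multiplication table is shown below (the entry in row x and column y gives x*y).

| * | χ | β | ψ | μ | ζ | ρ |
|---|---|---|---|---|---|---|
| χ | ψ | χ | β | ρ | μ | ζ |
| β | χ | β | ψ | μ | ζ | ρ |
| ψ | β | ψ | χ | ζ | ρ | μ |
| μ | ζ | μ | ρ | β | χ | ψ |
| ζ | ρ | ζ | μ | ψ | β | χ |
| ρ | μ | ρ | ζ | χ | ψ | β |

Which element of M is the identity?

β

The identity e satisfies e*x = x for all x, so its row in the table reproduces the column headers.
Row β reads: χ, β, ψ, μ, ζ, ρ — exactly the header order. So β is the identity.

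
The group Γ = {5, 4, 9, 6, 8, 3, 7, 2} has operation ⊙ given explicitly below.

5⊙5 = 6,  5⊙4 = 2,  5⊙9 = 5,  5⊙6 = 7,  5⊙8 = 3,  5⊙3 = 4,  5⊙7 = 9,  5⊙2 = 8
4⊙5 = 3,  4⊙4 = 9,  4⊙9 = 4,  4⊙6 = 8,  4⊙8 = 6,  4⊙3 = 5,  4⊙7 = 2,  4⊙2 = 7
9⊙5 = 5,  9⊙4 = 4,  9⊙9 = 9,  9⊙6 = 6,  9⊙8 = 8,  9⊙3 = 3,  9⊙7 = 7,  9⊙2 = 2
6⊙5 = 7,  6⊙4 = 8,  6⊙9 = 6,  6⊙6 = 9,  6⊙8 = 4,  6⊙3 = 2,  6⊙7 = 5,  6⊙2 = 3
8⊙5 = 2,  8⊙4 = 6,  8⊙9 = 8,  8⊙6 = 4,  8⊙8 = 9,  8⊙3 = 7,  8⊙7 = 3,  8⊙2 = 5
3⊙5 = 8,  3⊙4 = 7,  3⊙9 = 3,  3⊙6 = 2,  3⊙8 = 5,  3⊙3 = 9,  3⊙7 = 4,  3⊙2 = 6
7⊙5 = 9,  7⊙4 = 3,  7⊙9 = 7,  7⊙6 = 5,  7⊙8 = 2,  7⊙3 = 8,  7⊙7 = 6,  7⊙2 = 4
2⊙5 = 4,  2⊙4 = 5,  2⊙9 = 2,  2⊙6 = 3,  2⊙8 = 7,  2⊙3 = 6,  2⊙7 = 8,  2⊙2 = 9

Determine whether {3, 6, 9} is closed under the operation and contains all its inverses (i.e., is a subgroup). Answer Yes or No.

No

6 ⊙ 3 = 2, which is not in {3, 6, 9}.
The subset is not closed under ⊙, so it is not a subgroup.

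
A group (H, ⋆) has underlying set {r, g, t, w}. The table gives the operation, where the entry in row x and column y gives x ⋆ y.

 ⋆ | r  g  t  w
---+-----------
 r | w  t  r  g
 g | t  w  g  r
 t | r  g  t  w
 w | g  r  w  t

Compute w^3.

w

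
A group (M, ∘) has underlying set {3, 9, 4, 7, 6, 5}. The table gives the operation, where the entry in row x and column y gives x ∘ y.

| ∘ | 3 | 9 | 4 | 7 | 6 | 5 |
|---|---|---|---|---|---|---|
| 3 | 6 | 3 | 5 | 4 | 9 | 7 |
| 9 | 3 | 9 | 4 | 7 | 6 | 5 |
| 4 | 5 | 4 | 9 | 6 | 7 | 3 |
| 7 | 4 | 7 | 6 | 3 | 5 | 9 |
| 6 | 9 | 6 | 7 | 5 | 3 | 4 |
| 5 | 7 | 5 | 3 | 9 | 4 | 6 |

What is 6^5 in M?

6^1 = 6
6^2 = 6 ∘ 6 = 3
6^3 = 3 ∘ 6 = 9
6^4 = 9 ∘ 6 = 6
6^5 = 6 ∘ 6 = 3

3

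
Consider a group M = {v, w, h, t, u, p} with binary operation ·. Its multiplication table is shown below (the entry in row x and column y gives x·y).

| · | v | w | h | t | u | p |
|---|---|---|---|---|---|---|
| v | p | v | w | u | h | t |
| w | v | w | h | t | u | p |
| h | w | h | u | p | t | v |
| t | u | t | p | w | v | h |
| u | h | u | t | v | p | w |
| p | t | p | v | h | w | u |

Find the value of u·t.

v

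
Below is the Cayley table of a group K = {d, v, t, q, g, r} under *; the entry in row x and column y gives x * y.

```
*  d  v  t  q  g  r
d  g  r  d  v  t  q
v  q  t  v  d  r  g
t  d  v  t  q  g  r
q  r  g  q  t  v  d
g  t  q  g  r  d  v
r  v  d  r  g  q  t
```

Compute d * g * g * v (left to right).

d * g = t
t * g = g
g * v = q

q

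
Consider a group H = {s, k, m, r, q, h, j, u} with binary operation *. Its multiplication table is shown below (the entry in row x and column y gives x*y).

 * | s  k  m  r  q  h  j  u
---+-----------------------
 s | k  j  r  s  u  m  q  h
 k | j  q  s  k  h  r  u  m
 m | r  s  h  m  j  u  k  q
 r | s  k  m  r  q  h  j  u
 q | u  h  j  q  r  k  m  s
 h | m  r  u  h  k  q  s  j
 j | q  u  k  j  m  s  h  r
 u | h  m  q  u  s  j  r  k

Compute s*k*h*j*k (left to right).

h

s*k = j
j*h = s
s*j = q
q*k = h
(Structurally, H here is isomorphic to the cyclic group Z_8.)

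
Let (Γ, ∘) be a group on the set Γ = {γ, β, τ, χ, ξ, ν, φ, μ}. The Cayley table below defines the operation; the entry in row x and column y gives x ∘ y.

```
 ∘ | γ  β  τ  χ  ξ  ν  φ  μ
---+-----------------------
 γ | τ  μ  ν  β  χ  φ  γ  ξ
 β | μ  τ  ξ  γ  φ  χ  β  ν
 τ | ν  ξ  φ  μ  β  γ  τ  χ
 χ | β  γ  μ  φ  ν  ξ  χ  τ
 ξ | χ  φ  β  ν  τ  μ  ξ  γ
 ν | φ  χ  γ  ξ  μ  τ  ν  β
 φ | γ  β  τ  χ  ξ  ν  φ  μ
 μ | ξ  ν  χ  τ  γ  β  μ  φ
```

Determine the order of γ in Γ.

The identity element is φ (its row matches the header).
γ^1 = γ
γ^2 = γ ∘ γ = τ
γ^3 = τ ∘ γ = ν
γ^4 = ν ∘ γ = φ
The first power of γ equal to the identity is γ^4, so ord(γ) = 4.
(Structurally, Γ here is isomorphic to Z_2 x Z_4.)

4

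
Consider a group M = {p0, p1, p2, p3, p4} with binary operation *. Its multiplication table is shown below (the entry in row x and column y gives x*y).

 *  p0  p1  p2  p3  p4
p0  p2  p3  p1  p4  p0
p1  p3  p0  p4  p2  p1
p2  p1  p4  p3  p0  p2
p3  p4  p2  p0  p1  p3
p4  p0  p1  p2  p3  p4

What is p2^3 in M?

p0

p2^1 = p2
p2^2 = p2*p2 = p3
p2^3 = p3*p2 = p0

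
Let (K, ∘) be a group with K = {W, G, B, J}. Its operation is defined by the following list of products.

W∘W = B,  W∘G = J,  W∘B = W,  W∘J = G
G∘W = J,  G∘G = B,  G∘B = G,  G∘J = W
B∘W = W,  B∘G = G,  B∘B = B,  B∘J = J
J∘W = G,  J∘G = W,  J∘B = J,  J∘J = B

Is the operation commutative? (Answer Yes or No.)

Check whether the table is symmetric across its main diagonal.
Every entry (row x, col y) equals the entry (row y, col x), so K is abelian.

Yes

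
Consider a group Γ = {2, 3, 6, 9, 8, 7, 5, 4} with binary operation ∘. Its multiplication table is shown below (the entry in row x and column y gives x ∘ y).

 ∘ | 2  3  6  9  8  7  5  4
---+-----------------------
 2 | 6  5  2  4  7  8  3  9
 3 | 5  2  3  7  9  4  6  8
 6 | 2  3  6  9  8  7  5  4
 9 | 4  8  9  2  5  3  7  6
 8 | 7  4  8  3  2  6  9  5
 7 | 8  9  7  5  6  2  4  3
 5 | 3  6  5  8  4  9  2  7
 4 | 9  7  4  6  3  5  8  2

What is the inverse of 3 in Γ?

5

First locate the identity: row 6 matches the header, so 6 is the identity.
Scan row 3 for 6: 3 ∘ 5 = 6. Hence 3^(-1) = 5.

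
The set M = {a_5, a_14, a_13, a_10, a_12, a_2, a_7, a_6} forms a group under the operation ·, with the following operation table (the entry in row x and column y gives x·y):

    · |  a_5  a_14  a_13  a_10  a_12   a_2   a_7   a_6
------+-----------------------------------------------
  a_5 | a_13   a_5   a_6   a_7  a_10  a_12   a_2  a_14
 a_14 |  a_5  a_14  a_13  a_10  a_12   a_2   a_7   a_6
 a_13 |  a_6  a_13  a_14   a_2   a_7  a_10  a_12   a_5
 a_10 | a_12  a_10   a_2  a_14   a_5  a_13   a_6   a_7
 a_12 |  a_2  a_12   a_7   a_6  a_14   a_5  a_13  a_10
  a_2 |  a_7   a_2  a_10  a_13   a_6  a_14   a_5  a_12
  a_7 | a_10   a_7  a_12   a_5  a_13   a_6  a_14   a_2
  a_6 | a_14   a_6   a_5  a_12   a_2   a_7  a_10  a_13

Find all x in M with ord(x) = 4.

Identity is a_14. Compute the order of each non-identity element by repeated multiplication:
  a_5: a_5 → a_13 → a_6 → a_14  (order 4)
  a_13: a_13 → a_14  (order 2)
  a_10: a_10 → a_14  (order 2)
  a_12: a_12 → a_14  (order 2)
  a_2: a_2 → a_14  (order 2)
  a_7: a_7 → a_14  (order 2)
  a_6: a_6 → a_13 → a_5 → a_14  (order 4)
Elements of order 4: {a_5, a_6}.

{a_5, a_6}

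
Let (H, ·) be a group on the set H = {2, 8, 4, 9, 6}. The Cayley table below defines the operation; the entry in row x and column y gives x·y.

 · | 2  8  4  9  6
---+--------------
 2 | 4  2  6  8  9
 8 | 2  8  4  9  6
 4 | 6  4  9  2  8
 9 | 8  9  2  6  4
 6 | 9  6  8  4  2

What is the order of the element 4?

The identity element is 8 (its row matches the header).
4^1 = 4
4^2 = 4·4 = 9
4^3 = 9·4 = 2
4^4 = 2·4 = 6
4^5 = 6·4 = 8
The first power of 4 equal to the identity is 4^5, so ord(4) = 5.

5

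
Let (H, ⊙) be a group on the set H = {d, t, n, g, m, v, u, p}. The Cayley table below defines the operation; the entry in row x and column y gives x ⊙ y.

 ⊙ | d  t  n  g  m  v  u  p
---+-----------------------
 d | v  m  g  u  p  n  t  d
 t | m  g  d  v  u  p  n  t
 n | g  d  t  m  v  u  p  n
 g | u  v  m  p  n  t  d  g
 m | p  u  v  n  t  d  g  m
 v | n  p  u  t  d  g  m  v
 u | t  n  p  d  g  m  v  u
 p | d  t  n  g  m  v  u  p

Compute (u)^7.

n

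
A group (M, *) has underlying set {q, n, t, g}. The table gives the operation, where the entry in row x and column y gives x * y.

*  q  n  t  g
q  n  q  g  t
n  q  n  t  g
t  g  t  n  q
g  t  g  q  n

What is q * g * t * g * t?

q

q * g = t
t * t = n
n * g = g
g * t = q
(Structurally, M here is isomorphic to the Klein four-group V_4.)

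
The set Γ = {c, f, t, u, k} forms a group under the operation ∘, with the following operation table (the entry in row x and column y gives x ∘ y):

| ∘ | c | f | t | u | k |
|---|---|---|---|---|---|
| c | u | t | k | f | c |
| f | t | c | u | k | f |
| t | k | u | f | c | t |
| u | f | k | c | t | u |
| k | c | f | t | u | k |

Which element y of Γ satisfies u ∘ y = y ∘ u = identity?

First locate the identity: row k matches the header, so k is the identity.
Scan row u for k: u ∘ f = k. Hence u^(-1) = f.

f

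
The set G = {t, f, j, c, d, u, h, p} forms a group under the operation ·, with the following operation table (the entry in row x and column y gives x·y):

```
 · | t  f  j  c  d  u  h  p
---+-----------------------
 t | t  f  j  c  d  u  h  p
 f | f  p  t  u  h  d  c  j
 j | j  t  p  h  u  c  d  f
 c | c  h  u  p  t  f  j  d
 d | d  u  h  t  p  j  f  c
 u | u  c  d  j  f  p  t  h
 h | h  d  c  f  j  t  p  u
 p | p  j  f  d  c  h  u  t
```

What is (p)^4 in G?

t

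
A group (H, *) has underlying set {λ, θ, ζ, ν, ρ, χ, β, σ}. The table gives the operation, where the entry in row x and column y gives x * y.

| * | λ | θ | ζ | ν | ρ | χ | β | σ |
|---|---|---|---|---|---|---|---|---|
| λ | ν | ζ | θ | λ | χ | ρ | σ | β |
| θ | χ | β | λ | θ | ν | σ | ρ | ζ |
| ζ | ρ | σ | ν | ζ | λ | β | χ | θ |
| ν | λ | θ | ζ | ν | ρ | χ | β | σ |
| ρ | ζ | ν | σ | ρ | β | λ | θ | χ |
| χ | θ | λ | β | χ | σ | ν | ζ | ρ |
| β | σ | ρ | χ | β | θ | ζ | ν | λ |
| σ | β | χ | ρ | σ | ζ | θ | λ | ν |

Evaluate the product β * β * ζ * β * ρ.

β * β = ν
ν * ζ = ζ
ζ * β = χ
χ * ρ = σ

σ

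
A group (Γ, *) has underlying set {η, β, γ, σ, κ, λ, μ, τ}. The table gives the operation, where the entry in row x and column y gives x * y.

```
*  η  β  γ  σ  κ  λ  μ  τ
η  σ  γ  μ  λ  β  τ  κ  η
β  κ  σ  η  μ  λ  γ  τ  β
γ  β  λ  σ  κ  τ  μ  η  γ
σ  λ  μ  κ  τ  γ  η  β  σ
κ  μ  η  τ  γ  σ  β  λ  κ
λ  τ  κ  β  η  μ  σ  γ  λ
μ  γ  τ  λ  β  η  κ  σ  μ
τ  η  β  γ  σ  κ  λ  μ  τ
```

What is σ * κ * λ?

σ * κ = γ
γ * λ = μ
(Structurally, Γ here is isomorphic to the quaternion group Q_8.)

μ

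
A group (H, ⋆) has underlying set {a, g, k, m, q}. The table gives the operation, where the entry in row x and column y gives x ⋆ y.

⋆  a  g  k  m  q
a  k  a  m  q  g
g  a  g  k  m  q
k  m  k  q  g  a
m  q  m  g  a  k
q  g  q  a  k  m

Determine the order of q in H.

The identity element is g (its row matches the header).
q^1 = q
q^2 = q ⋆ q = m
q^3 = m ⋆ q = k
q^4 = k ⋆ q = a
q^5 = a ⋆ q = g
The first power of q equal to the identity is q^5, so ord(q) = 5.

5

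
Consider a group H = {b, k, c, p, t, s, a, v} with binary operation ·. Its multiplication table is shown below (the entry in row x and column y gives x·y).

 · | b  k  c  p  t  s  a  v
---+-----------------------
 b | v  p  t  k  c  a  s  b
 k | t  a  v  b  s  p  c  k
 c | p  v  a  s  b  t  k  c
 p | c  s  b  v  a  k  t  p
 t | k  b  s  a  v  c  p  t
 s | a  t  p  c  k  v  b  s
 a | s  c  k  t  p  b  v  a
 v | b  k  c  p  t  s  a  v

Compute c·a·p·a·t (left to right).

k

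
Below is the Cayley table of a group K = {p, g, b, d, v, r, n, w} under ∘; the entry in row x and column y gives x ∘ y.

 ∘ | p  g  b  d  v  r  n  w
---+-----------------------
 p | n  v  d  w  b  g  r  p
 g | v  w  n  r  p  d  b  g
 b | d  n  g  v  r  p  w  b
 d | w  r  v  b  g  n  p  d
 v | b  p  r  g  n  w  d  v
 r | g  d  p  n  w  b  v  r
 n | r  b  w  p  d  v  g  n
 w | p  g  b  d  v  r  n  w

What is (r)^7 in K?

r^1 = r
r^2 = r ∘ r = b
r^3 = b ∘ r = p
r^4 = p ∘ r = g
r^5 = g ∘ r = d
r^6 = d ∘ r = n
r^7 = n ∘ r = v
(Structurally, K here is isomorphic to the cyclic group Z_8.)

v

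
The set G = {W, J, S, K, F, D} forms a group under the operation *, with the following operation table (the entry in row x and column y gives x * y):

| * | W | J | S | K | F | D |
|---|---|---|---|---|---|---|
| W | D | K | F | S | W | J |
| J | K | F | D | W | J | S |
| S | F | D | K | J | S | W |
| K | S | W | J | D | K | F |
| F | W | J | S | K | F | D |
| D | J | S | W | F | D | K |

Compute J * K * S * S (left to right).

J * K = W
W * S = F
F * S = S

S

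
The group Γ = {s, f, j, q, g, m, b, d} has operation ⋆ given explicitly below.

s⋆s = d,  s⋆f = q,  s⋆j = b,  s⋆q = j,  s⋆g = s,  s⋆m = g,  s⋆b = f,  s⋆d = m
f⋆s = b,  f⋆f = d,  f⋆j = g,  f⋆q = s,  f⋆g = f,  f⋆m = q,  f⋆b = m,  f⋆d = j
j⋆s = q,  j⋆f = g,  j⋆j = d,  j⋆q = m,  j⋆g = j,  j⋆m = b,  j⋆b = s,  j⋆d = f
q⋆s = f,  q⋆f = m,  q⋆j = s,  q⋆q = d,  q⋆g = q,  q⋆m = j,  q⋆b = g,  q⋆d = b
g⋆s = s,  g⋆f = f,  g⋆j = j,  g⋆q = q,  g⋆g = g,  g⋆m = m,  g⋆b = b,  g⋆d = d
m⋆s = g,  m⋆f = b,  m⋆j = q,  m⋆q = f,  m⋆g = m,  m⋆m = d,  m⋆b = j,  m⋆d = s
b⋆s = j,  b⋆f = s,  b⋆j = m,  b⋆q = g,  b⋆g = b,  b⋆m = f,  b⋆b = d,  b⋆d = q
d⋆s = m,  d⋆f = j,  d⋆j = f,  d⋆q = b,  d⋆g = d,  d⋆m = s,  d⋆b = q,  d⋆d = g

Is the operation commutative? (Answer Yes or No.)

j ⋆ m = b but m ⋆ j = q.
Since j and m do not commute, Γ is not abelian.

No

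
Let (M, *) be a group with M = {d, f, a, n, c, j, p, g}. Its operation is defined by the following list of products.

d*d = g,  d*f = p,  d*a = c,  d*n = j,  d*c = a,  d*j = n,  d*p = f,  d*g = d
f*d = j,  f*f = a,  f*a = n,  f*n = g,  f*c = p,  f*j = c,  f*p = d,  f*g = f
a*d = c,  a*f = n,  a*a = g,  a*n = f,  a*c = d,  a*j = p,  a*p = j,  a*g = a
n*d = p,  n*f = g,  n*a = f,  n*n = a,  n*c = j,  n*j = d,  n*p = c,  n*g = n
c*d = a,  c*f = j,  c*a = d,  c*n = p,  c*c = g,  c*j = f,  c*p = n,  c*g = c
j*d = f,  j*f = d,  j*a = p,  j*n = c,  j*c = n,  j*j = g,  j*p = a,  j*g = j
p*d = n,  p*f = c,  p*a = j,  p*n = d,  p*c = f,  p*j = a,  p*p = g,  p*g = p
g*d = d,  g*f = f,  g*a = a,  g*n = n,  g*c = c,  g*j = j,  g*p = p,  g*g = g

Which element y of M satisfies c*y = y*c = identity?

First locate the identity: row g matches the header, so g is the identity.
Scan row c for g: c*c = g. Hence c^(-1) = c.

c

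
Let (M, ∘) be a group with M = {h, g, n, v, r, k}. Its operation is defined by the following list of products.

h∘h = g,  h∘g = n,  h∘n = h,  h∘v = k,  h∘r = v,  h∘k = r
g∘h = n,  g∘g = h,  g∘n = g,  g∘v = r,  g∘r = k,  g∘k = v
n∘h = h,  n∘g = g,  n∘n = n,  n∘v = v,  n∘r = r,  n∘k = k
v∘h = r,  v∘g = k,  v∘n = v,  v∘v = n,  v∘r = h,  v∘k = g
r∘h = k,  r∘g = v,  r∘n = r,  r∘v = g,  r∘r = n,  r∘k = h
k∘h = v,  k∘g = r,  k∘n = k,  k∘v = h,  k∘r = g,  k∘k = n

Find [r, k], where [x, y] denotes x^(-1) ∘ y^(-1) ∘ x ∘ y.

Identity is n; from the table r^(-1) = r and k^(-1) = k.
r ∘ k = h
h ∘ r = v
v ∘ k = g

g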